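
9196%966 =502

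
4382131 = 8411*521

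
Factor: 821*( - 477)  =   - 391617 = - 3^2*53^1 * 821^1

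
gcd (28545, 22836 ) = 5709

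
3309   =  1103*3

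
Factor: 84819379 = 31^1*1601^1*1709^1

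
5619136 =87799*64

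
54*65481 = 3535974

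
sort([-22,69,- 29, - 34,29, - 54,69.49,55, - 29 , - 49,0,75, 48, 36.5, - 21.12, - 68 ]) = [-68, - 54, - 49, - 34, - 29 ,-29,  -  22, - 21.12, 0, 29, 36.5,48, 55, 69,69.49, 75]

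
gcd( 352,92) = 4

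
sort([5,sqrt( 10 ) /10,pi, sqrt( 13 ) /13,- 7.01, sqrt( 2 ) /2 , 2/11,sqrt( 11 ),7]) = [ -7.01,  2/11,sqrt( 13 ) /13,sqrt(10)/10,  sqrt( 2)/2, pi, sqrt(11), 5, 7 ] 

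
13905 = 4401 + 9504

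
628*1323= 830844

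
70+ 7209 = 7279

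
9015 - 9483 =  - 468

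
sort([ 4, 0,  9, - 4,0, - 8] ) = [-8,  -  4,0,0 , 4, 9]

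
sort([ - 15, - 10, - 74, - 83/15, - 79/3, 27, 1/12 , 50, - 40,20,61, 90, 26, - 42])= [ - 74, - 42, - 40, - 79/3 , - 15,-10,-83/15, 1/12, 20, 26,27, 50, 61, 90]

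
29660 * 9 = 266940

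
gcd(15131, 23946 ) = 1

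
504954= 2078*243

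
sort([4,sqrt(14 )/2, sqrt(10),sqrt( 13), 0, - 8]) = [- 8, 0,  sqrt( 14)/2,sqrt( 10),sqrt(13),  4]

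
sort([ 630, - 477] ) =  [ - 477,630] 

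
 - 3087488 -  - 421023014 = 417935526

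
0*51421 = 0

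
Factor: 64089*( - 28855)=-3^2*5^1*29^1*199^1*7121^1 =- 1849288095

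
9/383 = 9/383 = 0.02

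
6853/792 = 8+47/72 = 8.65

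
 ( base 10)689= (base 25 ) 12e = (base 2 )1010110001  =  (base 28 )oh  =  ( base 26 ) 10d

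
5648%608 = 176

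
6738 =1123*6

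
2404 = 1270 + 1134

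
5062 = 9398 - 4336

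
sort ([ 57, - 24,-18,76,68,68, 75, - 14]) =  [ - 24, - 18,-14,57 , 68, 68,75,76]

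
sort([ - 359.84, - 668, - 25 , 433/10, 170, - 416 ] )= [-668,  -  416, - 359.84, - 25,433/10,170 ]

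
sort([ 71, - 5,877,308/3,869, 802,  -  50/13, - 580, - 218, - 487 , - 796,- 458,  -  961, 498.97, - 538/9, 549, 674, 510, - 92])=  [-961, - 796, - 580, - 487,-458,  -  218 ,-92,-538/9,-5,  -  50/13,71,  308/3, 498.97, 510,549, 674, 802,  869,  877]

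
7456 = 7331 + 125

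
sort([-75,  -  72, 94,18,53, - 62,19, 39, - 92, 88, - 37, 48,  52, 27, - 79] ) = [ - 92, - 79, - 75, - 72, - 62, - 37,18, 19, 27, 39,48,52,  53, 88,94]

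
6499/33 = 196 + 31/33 = 196.94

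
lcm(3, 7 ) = 21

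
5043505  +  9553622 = 14597127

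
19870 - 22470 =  - 2600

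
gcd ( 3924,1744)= 436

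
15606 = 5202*3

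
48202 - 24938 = 23264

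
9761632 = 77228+9684404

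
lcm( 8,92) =184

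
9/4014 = 1/446 =0.00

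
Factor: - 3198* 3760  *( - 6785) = 2^5*3^1*5^2*13^1*23^1*41^1*47^1 * 59^1 = 81586096800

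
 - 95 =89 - 184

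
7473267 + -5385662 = 2087605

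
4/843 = 4/843 = 0.00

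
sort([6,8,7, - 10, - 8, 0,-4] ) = [-10, - 8, -4, 0,6, 7, 8]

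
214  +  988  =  1202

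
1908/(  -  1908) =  - 1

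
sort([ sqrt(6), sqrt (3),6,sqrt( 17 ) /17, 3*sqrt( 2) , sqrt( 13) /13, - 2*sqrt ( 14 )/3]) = [ - 2*sqrt ( 14)/3, sqrt( 17)/17,sqrt( 13 )/13,sqrt( 3 ) , sqrt(6 ),3*sqrt( 2 ),6] 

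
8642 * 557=4813594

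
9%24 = 9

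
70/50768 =35/25384 = 0.00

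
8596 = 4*2149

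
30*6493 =194790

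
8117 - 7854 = 263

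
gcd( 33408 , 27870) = 6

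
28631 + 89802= 118433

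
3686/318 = 11 + 94/159 = 11.59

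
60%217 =60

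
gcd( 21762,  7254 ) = 7254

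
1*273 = 273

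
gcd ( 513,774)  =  9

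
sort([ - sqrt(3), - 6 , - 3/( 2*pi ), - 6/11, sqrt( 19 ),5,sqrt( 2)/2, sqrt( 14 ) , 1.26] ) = [ - 6, - sqrt( 3), - 6/11, - 3/( 2*pi), sqrt(2 )/2, 1.26, sqrt (14), sqrt( 19),5] 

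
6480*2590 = 16783200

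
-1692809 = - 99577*17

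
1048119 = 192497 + 855622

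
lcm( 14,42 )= 42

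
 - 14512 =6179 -20691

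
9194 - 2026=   7168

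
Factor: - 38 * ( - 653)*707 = 2^1*7^1*19^1*101^1 * 653^1  =  17543498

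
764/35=764/35  =  21.83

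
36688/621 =36688/621 = 59.08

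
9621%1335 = 276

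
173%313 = 173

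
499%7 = 2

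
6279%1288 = 1127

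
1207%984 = 223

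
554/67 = 554/67=8.27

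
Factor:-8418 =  - 2^1*3^1*23^1*61^1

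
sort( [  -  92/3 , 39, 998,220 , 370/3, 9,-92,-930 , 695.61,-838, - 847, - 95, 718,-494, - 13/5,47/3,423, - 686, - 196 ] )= [ - 930, - 847, - 838,-686, - 494 , - 196,  -  95, -92, - 92/3, - 13/5,9, 47/3,39,370/3,220, 423, 695.61,718 , 998 ]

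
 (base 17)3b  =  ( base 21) 2k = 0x3E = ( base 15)42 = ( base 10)62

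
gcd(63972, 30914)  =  2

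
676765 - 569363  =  107402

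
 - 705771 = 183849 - 889620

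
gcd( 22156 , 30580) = 4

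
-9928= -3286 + -6642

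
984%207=156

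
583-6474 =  -5891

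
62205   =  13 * 4785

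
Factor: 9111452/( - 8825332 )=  - 7^3*29^1*41^( - 1 )*229^1*53813^(-1 ) = - 2277863/2206333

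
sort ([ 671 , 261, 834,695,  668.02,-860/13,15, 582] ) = [  -  860/13,15,  261, 582,668.02, 671, 695, 834 ] 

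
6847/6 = 6847/6 = 1141.17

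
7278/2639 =7278/2639 = 2.76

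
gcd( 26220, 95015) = 5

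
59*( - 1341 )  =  -79119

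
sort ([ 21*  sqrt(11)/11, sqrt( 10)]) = [ sqrt( 10) , 21*sqrt( 11)/11]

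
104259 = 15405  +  88854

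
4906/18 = 272 + 5/9 = 272.56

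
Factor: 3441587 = 3441587^1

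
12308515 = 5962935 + 6345580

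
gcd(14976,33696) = 3744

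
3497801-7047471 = - 3549670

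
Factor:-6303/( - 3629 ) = 3^1* 11^1 * 19^( - 1)   =  33/19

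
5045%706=103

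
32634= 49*666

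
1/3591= 1/3591 =0.00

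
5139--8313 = 13452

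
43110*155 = 6682050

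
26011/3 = 26011/3 = 8670.33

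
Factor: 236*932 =219952 = 2^4*59^1*233^1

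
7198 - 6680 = 518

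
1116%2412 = 1116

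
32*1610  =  51520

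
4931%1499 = 434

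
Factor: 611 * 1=13^1*47^1 = 611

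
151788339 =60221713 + 91566626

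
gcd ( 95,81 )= 1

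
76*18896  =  1436096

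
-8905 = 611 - 9516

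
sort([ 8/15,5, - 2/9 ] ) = [ - 2/9, 8/15,  5] 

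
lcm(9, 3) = 9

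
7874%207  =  8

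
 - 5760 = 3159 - 8919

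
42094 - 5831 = 36263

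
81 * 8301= 672381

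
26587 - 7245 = 19342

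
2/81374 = 1/40687 = 0.00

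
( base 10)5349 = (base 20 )D79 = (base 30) 5S9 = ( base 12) 3119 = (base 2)1010011100101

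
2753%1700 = 1053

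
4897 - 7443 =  - 2546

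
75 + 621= 696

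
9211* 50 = 460550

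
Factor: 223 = 223^1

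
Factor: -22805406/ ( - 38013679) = 2^1 * 3^2*11^( - 1 )*13^1*971^( - 1 )*3559^( - 1)*97459^1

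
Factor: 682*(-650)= -443300 = - 2^2*5^2*11^1*13^1*31^1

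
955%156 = 19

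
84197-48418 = 35779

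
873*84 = 73332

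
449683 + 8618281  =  9067964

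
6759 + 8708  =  15467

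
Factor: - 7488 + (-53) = -7541^1 =- 7541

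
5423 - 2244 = 3179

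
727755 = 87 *8365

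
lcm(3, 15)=15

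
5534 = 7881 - 2347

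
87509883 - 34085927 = 53423956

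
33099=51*649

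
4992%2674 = 2318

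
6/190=3/95 = 0.03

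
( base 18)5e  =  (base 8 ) 150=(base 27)3N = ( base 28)3k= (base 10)104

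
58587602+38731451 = 97319053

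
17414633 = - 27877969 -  - 45292602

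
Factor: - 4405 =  - 5^1*881^1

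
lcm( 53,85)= 4505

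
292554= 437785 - 145231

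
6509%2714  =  1081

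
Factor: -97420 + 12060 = - 85360  =  -  2^4*5^1*11^1*97^1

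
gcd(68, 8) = 4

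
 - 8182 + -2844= - 11026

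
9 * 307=2763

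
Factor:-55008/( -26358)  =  2^4 * 3^1*23^(-1) = 48/23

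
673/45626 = 673/45626 = 0.01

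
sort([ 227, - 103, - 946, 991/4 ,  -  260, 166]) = [ - 946, - 260,-103, 166, 227, 991/4]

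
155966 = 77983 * 2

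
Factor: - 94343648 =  - 2^5*7^1*421177^1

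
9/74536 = 9/74536= 0.00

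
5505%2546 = 413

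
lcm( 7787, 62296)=62296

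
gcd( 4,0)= 4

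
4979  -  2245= 2734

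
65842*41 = 2699522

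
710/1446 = 355/723 = 0.49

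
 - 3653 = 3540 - 7193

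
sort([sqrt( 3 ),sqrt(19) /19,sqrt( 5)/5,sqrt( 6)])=[ sqrt(19)/19, sqrt( 5 )/5, sqrt(3 ),sqrt( 6 )]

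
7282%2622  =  2038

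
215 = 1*215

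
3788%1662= 464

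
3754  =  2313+1441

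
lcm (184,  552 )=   552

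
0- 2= - 2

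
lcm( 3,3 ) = 3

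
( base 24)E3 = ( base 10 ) 339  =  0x153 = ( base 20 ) GJ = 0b101010011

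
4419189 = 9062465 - 4643276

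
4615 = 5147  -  532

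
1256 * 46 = 57776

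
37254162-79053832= - 41799670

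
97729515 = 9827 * 9945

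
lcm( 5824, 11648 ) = 11648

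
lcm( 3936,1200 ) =98400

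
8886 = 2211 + 6675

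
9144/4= 2286 = 2286.00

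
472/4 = 118= 118.00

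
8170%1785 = 1030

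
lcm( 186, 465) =930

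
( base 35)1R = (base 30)22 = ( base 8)76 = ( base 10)62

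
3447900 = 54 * 63850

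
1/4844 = 1/4844  =  0.00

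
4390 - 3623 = 767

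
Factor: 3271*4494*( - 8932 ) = - 2^3*3^1*7^2*11^1*29^1*107^1*3271^1=- 131299274568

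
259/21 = 37/3 = 12.33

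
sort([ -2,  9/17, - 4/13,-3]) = [-3, -2,- 4/13, 9/17 ]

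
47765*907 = 43322855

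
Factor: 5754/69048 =2^(-2)*3^ ( - 1 )=   1/12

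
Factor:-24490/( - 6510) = 79/21 = 3^( - 1)*7^(  -  1)*79^1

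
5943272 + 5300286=11243558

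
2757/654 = 919/218 = 4.22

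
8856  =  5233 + 3623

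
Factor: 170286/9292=843/46=2^( - 1)*3^1*23^( - 1) *281^1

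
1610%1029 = 581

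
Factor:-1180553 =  - 11^1*107323^1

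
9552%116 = 40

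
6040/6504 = 755/813 = 0.93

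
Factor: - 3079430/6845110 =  - 31^(  -  1) * 71^( - 1 )*293^1*311^( - 1 )*1051^1 = -307943/684511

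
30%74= 30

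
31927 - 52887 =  - 20960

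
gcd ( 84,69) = 3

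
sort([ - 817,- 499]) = [-817 ,  -  499] 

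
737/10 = 73  +  7/10 = 73.70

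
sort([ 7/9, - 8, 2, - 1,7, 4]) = [ - 8, - 1, 7/9,2, 4, 7] 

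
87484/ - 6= - 14581+1/3 = - 14580.67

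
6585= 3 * 2195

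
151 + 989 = 1140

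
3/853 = 3/853 =0.00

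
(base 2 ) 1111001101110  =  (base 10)7790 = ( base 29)97i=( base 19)12B0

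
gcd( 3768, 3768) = 3768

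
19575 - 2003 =17572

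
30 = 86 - 56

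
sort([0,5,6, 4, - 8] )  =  [-8, 0, 4, 5,6] 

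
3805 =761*5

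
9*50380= 453420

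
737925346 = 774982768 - 37057422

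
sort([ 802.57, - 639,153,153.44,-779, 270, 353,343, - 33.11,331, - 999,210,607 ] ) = [ - 999, - 779,- 639,  -  33.11,153, 153.44,210,270 , 331, 343, 353,607,802.57]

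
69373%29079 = 11215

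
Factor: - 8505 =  - 3^5*5^1*7^1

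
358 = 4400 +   -  4042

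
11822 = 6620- - 5202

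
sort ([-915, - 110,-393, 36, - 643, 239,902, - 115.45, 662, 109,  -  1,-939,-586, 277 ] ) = [-939, - 915, - 643, - 586, - 393, - 115.45, -110, - 1,36, 109, 239, 277,  662,  902]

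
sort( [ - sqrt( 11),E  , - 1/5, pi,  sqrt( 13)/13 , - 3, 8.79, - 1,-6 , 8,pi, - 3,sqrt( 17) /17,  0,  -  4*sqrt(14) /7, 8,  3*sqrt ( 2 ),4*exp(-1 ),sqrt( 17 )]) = [ - 6, - sqrt( 11 ), - 3, - 3, - 4 * sqrt(14 )/7, - 1  , - 1/5, 0,  sqrt( 17 ) /17 , sqrt( 13 ) /13,  4*exp(  -  1), E, pi,  pi,sqrt ( 17), 3*sqrt(2 ), 8,8,8.79]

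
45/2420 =9/484 =0.02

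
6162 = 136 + 6026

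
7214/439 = 16+190/439 = 16.43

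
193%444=193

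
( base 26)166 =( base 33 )PD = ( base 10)838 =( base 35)nx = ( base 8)1506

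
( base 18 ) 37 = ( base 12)51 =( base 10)61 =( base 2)111101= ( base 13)49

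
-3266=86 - 3352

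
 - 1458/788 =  - 2+59/394 = - 1.85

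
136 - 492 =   -  356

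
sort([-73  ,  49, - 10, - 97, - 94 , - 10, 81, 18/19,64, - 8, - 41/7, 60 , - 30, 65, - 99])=[-99, - 97, - 94, - 73, - 30, - 10 , - 10, - 8, - 41/7, 18/19, 49, 60, 64, 65, 81] 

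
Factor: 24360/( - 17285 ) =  - 2^3*3^1*7^1*29^1*3457^( - 1) =- 4872/3457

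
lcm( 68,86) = 2924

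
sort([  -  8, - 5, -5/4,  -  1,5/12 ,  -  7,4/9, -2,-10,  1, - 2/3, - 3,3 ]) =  [  -  10,-8, - 7,  -  5, - 3, - 2, -5/4,-1, - 2/3,5/12 , 4/9,  1,3]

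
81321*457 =37163697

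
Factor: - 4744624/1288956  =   - 2^2*3^( - 1 )*23^1*233^( - 1 )*461^( - 1)*12893^1 = -1186156/322239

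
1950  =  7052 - 5102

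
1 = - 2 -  - 3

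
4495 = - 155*(-29 ) 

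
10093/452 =22 + 149/452 =22.33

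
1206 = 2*603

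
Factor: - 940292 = -2^2 * 31^1*7583^1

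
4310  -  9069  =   - 4759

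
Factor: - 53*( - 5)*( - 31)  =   - 8215 = - 5^1 * 31^1 * 53^1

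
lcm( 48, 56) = 336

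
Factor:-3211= - 13^2 * 19^1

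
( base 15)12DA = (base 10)4030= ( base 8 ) 7676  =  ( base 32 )3tu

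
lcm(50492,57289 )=2979028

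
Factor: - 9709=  - 7^1 * 19^1 * 73^1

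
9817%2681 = 1774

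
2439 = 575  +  1864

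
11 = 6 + 5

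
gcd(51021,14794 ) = 1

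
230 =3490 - 3260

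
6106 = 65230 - 59124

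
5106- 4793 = 313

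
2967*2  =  5934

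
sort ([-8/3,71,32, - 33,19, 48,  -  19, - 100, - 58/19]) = [ - 100, -33, - 19, - 58/19, - 8/3,19, 32,48,71]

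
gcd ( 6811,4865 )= 973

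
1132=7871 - 6739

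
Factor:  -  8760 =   -  2^3*3^1*5^1 *73^1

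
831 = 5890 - 5059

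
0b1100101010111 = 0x1957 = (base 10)6487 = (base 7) 24625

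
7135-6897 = 238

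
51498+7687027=7738525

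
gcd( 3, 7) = 1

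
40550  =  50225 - 9675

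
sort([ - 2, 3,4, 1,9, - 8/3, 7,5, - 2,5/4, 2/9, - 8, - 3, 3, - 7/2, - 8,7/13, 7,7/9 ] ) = [ - 8, - 8 , - 7/2, - 3,-8/3, - 2, - 2, 2/9, 7/13, 7/9, 1,  5/4, 3,  3, 4, 5, 7,  7,9] 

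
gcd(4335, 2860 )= 5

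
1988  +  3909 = 5897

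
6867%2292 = 2283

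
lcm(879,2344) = 7032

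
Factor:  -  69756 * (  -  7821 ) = 545561676=2^2*3^3*11^1 * 79^1*5813^1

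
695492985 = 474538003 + 220954982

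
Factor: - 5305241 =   -  17^1*312073^1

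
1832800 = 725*2528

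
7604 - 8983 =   -  1379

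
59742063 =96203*621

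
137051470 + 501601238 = 638652708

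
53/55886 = 53/55886 = 0.00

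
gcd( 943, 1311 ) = 23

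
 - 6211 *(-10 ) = 62110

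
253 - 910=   -  657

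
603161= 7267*83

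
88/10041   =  88/10041 = 0.01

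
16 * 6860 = 109760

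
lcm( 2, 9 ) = 18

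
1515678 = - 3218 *( - 471 )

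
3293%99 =26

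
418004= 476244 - 58240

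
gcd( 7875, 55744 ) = 1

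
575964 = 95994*6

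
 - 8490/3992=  - 3 + 1743/1996 = - 2.13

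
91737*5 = 458685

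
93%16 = 13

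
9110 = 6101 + 3009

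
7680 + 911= 8591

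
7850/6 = 3925/3 = 1308.33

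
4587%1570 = 1447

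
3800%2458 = 1342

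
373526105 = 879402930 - 505876825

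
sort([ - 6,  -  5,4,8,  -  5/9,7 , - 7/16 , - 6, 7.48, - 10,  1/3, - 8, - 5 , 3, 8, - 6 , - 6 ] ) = [ - 10, - 8, - 6, -6, - 6,-6, - 5, - 5,-5/9, - 7/16, 1/3, 3, 4, 7,7.48,8, 8 ] 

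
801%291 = 219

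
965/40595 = 193/8119 = 0.02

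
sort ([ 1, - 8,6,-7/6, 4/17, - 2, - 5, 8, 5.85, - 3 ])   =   [  -  8,-5 , - 3,- 2,-7/6,4/17, 1,5.85,6,  8 ] 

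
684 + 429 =1113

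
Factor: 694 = 2^1 * 347^1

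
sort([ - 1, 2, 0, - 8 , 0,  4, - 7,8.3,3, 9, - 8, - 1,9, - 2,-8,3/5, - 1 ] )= [ - 8,  -  8, - 8,  -  7, - 2, - 1, - 1  , - 1,0, 0, 3/5,2,3,4,8.3, 9,9] 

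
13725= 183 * 75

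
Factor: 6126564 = 2^2*3^1*139^1*3673^1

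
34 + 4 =38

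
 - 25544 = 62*(- 412)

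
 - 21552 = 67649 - 89201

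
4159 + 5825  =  9984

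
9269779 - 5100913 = 4168866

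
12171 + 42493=54664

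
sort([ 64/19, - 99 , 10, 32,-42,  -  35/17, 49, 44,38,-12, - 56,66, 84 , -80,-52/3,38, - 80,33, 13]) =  [ - 99, - 80,-80 ,- 56, - 42, - 52/3, - 12,- 35/17,64/19,10,13, 32, 33, 38, 38,44, 49, 66, 84 ]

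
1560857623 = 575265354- -985592269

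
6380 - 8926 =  - 2546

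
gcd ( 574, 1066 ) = 82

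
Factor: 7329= 3^1 * 7^1 * 349^1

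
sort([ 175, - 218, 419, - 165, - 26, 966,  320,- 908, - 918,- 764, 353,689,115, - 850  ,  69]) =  [ - 918,- 908,-850,- 764, - 218,-165, - 26, 69, 115,175, 320, 353,419 , 689, 966 ] 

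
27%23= 4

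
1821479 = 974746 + 846733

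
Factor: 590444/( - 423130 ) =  - 914/655 = - 2^1*5^( - 1)*131^( - 1 )*457^1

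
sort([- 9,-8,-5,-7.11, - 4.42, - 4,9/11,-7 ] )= [ - 9 , - 8, - 7.11, - 7,-5,  -  4.42 ,-4,9/11]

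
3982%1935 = 112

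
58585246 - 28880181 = 29705065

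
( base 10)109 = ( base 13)85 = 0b1101101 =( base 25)49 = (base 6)301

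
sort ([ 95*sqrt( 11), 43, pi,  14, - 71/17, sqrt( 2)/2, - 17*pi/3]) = [ - 17*pi/3, - 71/17, sqrt( 2) /2, pi, 14,  43, 95  *  sqrt( 11)]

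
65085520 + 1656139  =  66741659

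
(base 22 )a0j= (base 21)B08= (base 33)4f8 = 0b1001011111011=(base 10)4859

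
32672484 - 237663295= - 204990811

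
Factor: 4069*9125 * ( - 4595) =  - 170610626875  =  -5^4*13^1 * 73^1*313^1*919^1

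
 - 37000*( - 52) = 1924000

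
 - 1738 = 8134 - 9872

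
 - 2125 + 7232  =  5107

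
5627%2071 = 1485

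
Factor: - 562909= - 562909^1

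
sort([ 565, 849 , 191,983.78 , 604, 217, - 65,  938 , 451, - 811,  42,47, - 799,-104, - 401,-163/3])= [-811 , - 799,-401, - 104,  -  65, - 163/3,42,47,191,  217, 451 , 565, 604,849,938,983.78]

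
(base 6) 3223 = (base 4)23133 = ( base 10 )735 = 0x2df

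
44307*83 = 3677481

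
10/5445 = 2/1089 = 0.00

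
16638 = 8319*2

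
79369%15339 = 2674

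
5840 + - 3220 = 2620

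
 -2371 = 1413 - 3784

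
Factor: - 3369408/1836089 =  - 2^6*3^1*7^1 *23^1*109^1 * 349^( - 1 )*5261^( - 1 )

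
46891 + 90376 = 137267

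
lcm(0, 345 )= 0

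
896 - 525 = 371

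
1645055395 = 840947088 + 804108307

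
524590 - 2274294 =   -  1749704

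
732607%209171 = 105094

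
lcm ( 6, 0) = 0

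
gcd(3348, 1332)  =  36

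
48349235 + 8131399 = 56480634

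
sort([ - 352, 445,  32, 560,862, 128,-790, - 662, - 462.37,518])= [ - 790, - 662 , - 462.37,-352, 32  ,  128, 445,518 , 560, 862]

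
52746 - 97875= - 45129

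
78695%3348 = 1691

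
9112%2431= 1819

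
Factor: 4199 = 13^1*17^1 * 19^1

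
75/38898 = 25/12966 = 0.00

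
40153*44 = 1766732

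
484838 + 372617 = 857455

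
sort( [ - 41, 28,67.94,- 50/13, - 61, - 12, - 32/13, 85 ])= [ - 61, - 41,-12 ,-50/13, - 32/13, 28, 67.94, 85 ]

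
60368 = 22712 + 37656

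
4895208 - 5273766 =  - 378558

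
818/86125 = 818/86125 = 0.01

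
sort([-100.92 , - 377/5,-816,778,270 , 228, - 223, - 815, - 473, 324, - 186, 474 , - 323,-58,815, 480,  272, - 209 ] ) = [ - 816, - 815, - 473, - 323,-223 , - 209,-186, - 100.92,- 377/5, - 58, 228, 270,272,324,474,480, 778,815 ]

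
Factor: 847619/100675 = 5^( - 2 ) * 23^1*137^1 *269^1*4027^ ( - 1 ) 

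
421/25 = 421/25=16.84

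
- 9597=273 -9870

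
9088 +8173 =17261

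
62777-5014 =57763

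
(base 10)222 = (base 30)7c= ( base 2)11011110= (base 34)6I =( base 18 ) c6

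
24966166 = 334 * 74749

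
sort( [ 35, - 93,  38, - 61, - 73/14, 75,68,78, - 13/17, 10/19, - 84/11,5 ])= [-93, - 61, - 84/11,-73/14, - 13/17, 10/19,5,35, 38,68,75,78] 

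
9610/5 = 1922 =1922.00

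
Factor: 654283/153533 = 7^1*151^1*619^1*153533^( - 1)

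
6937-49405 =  - 42468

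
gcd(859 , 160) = 1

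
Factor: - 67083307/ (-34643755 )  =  5^( - 1) * 911^1*1117^( - 1)*6203^( - 1)*73637^1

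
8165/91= 89 + 66/91= 89.73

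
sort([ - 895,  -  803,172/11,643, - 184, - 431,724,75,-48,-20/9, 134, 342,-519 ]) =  [ - 895, - 803, - 519, -431 , - 184, - 48, - 20/9,172/11, 75, 134, 342,643,724]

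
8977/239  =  37 + 134/239 =37.56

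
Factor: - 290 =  - 2^1*5^1 * 29^1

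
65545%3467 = 3139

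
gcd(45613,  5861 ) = 1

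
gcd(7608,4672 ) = 8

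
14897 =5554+9343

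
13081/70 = 186 + 61/70 = 186.87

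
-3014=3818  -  6832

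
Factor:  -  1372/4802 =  - 2^1*7^ (-1)  =  - 2/7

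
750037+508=750545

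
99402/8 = 49701/4 = 12425.25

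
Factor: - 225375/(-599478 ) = 2^( - 1 ) * 5^3*11^( - 1)*31^( - 1)*293^( - 1)*601^1 =75125/199826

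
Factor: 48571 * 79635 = 3867951585 = 3^1*5^1*5309^1*48571^1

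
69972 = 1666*42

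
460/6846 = 230/3423 = 0.07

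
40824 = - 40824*( - 1)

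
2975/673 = 4 + 283/673=   4.42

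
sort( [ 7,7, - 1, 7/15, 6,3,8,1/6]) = [ - 1,1/6, 7/15,3, 6, 7, 7, 8] 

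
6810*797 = 5427570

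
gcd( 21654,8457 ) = 3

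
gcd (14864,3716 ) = 3716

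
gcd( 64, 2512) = 16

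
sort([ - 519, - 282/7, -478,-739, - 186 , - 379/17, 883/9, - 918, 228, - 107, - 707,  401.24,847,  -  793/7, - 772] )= [ - 918 , - 772, - 739, - 707,-519, - 478  ,  -  186, - 793/7, - 107, - 282/7, - 379/17,883/9,228,401.24,847]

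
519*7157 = 3714483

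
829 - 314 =515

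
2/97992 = 1/48996 = 0.00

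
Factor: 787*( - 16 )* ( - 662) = 8335904 = 2^5*331^1*787^1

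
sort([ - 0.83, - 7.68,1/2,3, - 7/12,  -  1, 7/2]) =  [ - 7.68,-1, - 0.83, - 7/12, 1/2,  3, 7/2 ]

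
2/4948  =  1/2474 = 0.00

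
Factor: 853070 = 2^1*5^1*23^1*3709^1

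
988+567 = 1555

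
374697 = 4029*93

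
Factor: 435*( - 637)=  - 3^1*5^1*7^2*13^1*29^1 = - 277095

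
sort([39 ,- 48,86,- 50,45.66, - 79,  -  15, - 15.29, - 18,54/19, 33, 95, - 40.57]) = [ - 79,  -  50, - 48,  -  40.57, - 18, - 15.29,-15, 54/19,  33, 39,45.66,86, 95]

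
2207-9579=  -  7372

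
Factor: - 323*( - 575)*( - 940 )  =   -2^2*5^3*17^1*19^1 * 23^1*47^1  =  -174581500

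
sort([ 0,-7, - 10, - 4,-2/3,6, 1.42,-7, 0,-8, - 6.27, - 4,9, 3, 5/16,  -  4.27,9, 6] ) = [-10,-8,  -  7, - 7, -6.27, - 4.27 , - 4, - 4,-2/3,0, 0,5/16,1.42, 3, 6, 6,9,9]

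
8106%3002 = 2102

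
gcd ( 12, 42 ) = 6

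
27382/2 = 13691 = 13691.00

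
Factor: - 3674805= - 3^1*5^1 * 17^1*14411^1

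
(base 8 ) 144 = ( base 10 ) 100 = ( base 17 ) 5f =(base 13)79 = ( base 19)55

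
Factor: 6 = 2^1 * 3^1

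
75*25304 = 1897800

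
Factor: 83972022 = 2^1*3^1*13995337^1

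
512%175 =162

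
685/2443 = 685/2443  =  0.28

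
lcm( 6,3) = 6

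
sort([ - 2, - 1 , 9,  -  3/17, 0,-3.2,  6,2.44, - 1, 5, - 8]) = [ - 8, - 3.2, - 2 , - 1,- 1, - 3/17,  0 , 2.44,5,6, 9]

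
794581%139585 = 96656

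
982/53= 982/53 = 18.53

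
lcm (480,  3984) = 39840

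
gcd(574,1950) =2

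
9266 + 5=9271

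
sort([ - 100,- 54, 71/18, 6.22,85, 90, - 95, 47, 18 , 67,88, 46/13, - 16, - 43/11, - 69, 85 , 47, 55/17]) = [ - 100, - 95, - 69, - 54, - 16, - 43/11,55/17,46/13, 71/18,6.22, 18, 47,47, 67, 85, 85,88, 90] 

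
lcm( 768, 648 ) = 20736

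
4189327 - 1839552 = 2349775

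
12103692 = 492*24601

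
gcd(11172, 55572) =12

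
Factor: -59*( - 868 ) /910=3658/65 = 2^1*5^( - 1)*13^( - 1 )*31^1 *59^1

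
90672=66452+24220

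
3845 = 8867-5022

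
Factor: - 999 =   -  3^3*37^1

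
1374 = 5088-3714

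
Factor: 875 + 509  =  2^3*173^1 = 1384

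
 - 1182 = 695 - 1877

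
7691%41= 24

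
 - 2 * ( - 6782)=13564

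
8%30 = 8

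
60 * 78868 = 4732080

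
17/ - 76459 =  - 17/76459 = -0.00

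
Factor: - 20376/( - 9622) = 2^2*3^2* 17^( - 1) = 36/17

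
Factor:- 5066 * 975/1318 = -3^1*5^2*13^1*17^1 * 149^1*659^(-1) = -2469675/659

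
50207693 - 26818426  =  23389267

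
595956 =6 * 99326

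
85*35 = 2975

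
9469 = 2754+6715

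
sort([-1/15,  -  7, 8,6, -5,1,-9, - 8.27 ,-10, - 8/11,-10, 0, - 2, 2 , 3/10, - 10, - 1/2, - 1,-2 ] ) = [-10,-10,-10, - 9, - 8.27,- 7 , - 5, - 2,-2, - 1, - 8/11,- 1/2, - 1/15,0,3/10,1,2,6,8 ] 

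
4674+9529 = 14203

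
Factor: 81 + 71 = 152 = 2^3*19^1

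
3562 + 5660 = 9222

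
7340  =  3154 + 4186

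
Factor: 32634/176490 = 49/265 = 5^( - 1)*7^2*53^ ( - 1 )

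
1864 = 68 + 1796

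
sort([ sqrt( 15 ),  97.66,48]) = [ sqrt(15 ), 48, 97.66 ] 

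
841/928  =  29/32 = 0.91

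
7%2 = 1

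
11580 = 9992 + 1588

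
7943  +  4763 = 12706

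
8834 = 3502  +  5332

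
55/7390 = 11/1478=0.01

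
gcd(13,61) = 1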